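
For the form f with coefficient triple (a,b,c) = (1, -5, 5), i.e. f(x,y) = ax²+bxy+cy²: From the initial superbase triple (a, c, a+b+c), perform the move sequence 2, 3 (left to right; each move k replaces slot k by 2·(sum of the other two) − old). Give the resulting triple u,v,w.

start (1,5,1) = (f(1,0),f(0,1),f(1,1))
replace slot 2: 2·(1+1) − 5 = -1 → (1,-1,1)
replace slot 3: 2·(1+(-1)) − 1 = -1 → (1,-1,-1)

1,-1,-1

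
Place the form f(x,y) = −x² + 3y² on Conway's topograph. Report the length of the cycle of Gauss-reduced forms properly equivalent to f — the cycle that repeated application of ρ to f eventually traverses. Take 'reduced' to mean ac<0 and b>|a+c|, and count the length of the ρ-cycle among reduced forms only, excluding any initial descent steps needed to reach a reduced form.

D = 12, ⌊√D⌋ = 3
descent: ρ → (3,0,-1)
descent: ρ → (-1,2,2)  [lands on river]
river: ρ → (2,2,-1)
ρ-cycle length = 2 (tail of 2 descent steps not counted)

2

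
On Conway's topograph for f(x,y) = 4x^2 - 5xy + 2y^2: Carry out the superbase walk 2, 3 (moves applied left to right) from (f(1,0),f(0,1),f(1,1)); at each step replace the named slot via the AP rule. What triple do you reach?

start (4,2,1) = (f(1,0),f(0,1),f(1,1))
replace slot 2: 2·(4+1) − 2 = 8 → (4,8,1)
replace slot 3: 2·(4+8) − 1 = 23 → (4,8,23)

4,8,23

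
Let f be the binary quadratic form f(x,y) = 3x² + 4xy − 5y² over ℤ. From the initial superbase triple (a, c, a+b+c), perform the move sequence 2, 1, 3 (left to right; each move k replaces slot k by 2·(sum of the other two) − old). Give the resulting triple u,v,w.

start (3,-5,2) = (f(1,0),f(0,1),f(1,1))
replace slot 2: 2·(3+2) − (-5) = 15 → (3,15,2)
replace slot 1: 2·(15+2) − 3 = 31 → (31,15,2)
replace slot 3: 2·(31+15) − 2 = 90 → (31,15,90)

31,15,90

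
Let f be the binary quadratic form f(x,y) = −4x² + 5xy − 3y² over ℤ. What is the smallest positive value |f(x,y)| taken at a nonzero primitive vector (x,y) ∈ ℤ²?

translate: b→3 (≡-5 mod 8), so (4,-5,3)→(4,3,2)
flip: (4,3,2)→(2,-3,4)
translate: b→1 (≡-3 mod 4), so (2,-3,4)→(2,1,3)
reduced (well bottom): (2,1,3) with a≤c, −a<b≤a
well minimum |f| = |-2| = 2 (negative-definite)

2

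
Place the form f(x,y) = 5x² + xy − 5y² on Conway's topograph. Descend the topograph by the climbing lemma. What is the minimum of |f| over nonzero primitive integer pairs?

river: ρ → (-5,9,1)
river: ρ → (1,9,-5)
river: ρ → (-5,1,5)
river: ρ → (5,9,-1)
river: ρ → (-1,9,5)
river: ρ → (5,1,-5)
closes: descent 0, river 6
min |a| on river = 1

1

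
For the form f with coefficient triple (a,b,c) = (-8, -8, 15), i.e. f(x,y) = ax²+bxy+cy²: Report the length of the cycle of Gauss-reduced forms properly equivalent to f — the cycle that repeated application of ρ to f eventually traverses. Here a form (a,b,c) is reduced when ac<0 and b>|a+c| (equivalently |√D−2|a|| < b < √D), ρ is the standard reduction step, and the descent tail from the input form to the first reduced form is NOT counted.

D = 544, ⌊√D⌋ = 23
descent: ρ → (15,8,-8)  [lands on river]
river: ρ → (-8,8,15)
river: ρ → (15,22,-1)
river: ρ → (-1,22,15)
ρ-cycle length = 4 (tail of 1 descent step not counted)

4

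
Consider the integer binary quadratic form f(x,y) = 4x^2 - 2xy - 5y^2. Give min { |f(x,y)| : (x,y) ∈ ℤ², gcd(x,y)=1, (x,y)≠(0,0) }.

descent: ρ → (-5,2,4)  [lands on river]
river: ρ → (4,6,-3)
river: ρ → (-3,6,4)
river: ρ → (4,2,-5)
river: ρ → (-5,8,1)
river: ρ → (1,8,-5)
closes: descent 1, river 6
min |a| on river = 1

1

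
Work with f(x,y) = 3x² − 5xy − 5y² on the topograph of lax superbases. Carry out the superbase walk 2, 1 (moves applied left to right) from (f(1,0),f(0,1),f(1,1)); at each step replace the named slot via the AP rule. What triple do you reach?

start (3,-5,-7) = (f(1,0),f(0,1),f(1,1))
replace slot 2: 2·(3+(-7)) − (-5) = -3 → (3,-3,-7)
replace slot 1: 2·((-3)+(-7)) − 3 = -23 → (-23,-3,-7)

-23,-3,-7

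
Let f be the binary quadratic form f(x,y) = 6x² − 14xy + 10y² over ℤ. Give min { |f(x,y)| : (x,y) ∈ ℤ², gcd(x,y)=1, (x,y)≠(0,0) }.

translate: b→-2 (≡-14 mod 12), so (6,-14,10)→(6,-2,2)
flip: (6,-2,2)→(2,2,6)
reduced (well bottom): (2,2,6) with a≤c, −a<b≤a
well minimum = a = 2

2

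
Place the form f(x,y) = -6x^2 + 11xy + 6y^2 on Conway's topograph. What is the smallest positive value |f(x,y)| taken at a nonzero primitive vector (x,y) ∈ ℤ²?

river: ρ → (6,13,-4)
river: ρ → (-4,11,9)
river: ρ → (9,7,-6)
river: ρ → (-6,5,10)
river: ρ → (10,15,-1)
river: ρ → (-1,15,10)
river: ρ → (10,5,-6)
river: ρ → (-6,7,9)
river: ρ → (9,11,-4)
river: ρ → (-4,13,6)
river: ρ → (6,11,-6)
river: ρ → (-6,13,4)
river: ρ → (4,11,-9)
river: ρ → (-9,7,6)
river: ρ → (6,5,-10)
river: ρ → (-10,15,1)
river: ρ → (1,15,-10)
river: ρ → (-10,5,6)
river: ρ → (6,7,-9)
river: ρ → (-9,11,4)
river: ρ → (4,13,-6)
river: ρ → (-6,11,6)
closes: descent 0, river 22
min |a| on river = 1

1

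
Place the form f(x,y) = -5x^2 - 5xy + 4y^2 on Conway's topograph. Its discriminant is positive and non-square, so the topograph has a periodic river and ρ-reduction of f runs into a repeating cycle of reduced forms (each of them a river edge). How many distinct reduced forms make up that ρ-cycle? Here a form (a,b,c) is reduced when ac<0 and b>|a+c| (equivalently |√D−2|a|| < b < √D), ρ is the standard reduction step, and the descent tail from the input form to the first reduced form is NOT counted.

D = 105, ⌊√D⌋ = 10
descent: ρ → (4,5,-5)  [lands on river]
river: ρ → (-5,5,4)
river: ρ → (4,3,-6)
river: ρ → (-6,9,1)
river: ρ → (1,9,-6)
river: ρ → (-6,3,4)
ρ-cycle length = 6 (tail of 1 descent step not counted)

6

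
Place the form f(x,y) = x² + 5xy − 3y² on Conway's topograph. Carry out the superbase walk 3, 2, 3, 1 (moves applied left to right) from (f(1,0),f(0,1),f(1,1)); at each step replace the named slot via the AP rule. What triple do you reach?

start (1,-3,3) = (f(1,0),f(0,1),f(1,1))
replace slot 3: 2·(1+(-3)) − 3 = -7 → (1,-3,-7)
replace slot 2: 2·(1+(-7)) − (-3) = -9 → (1,-9,-7)
replace slot 3: 2·(1+(-9)) − (-7) = -9 → (1,-9,-9)
replace slot 1: 2·((-9)+(-9)) − 1 = -37 → (-37,-9,-9)

-37,-9,-9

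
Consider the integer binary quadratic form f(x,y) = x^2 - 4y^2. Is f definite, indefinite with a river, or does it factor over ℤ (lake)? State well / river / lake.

D = b²−4ac = 0² − 4·1·(-4) = 16
D = 4² is a perfect square ⇒ form factors over ℤ ⇒ lakes

lake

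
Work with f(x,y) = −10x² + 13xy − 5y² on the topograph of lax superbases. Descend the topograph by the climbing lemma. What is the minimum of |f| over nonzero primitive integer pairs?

translate: b→7 (≡-13 mod 20), so (10,-13,5)→(10,7,2)
flip: (10,7,2)→(2,-7,10)
translate: b→1 (≡-7 mod 4), so (2,-7,10)→(2,1,4)
reduced (well bottom): (2,1,4) with a≤c, −a<b≤a
well minimum |f| = |-2| = 2 (negative-definite)

2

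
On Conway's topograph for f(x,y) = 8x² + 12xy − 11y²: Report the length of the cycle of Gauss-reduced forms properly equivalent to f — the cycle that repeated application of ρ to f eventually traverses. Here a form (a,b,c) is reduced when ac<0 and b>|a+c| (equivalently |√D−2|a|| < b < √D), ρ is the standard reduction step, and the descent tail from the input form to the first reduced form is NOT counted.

D = 496, ⌊√D⌋ = 22
river: ρ → (-11,10,9)
river: ρ → (9,8,-12)
river: ρ → (-12,16,5)
river: ρ → (5,14,-15)
river: ρ → (-15,16,4)
river: ρ → (4,16,-15)
river: ρ → (-15,14,5)
river: ρ → (5,16,-12)
river: ρ → (-12,8,9)
river: ρ → (9,10,-11)
river: ρ → (-11,12,8)
river: ρ → (8,20,-3)
river: ρ → (-3,22,1)
river: ρ → (1,22,-3)
river: ρ → (-3,20,8)
river: ρ → (8,12,-11)
ρ-cycle length = 16 (tail of 0 descent steps not counted)

16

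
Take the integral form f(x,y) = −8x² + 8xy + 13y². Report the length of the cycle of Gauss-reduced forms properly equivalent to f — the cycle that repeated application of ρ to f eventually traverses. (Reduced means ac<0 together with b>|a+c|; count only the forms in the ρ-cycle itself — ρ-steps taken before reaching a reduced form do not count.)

D = 480, ⌊√D⌋ = 21
river: ρ → (13,18,-3)
river: ρ → (-3,18,13)
river: ρ → (13,8,-8)
river: ρ → (-8,8,13)
ρ-cycle length = 4 (tail of 0 descent steps not counted)

4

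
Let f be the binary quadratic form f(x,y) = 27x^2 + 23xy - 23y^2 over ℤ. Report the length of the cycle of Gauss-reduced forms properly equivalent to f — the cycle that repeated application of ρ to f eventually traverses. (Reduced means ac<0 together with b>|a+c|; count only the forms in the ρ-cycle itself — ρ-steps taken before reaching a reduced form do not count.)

D = 3013, ⌊√D⌋ = 54
river: ρ → (-23,23,27)
river: ρ → (27,31,-19)
river: ρ → (-19,45,13)
river: ρ → (13,33,-37)
river: ρ → (-37,41,9)
river: ρ → (9,49,-17)
river: ρ → (-17,53,3)
river: ρ → (3,49,-51)
river: ρ → (-51,53,1)
river: ρ → (1,53,-51)
river: ρ → (-51,49,3)
river: ρ → (3,53,-17)
river: ρ → (-17,49,9)
river: ρ → (9,41,-37)
river: ρ → (-37,33,13)
river: ρ → (13,45,-19)
river: ρ → (-19,31,27)
river: ρ → (27,23,-23)
ρ-cycle length = 18 (tail of 0 descent steps not counted)

18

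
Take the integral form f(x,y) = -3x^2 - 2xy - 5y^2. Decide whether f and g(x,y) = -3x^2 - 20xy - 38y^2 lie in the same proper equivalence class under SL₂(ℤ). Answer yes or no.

D₁ = -56, D₂ = -56
f is negative-definite; reduce −f:
−f: reduced (well bottom): (3,2,5) with a≤c, −a<b≤a
flip sign back: reduced form of f is (-3,-2,-5)
g is negative-definite; reduce −g:
−g: translate: b→2 (≡20 mod 6), so (3,20,38)→(3,2,5)
−g: reduced (well bottom): (3,2,5) with a≤c, −a<b≤a
flip sign back: reduced form of g is (-3,-2,-5)
reduced forms (-3, -2, -5) vs (-3, -2, -5) ⇒ equivalent

yes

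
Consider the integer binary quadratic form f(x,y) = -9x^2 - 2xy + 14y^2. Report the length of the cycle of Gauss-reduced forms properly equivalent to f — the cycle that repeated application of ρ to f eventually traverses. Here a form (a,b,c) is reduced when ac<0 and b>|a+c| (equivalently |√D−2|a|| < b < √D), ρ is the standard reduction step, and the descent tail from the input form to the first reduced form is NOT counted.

D = 508, ⌊√D⌋ = 22
descent: ρ → (14,2,-9)
descent: ρ → (-9,16,7)  [lands on river]
river: ρ → (7,12,-13)
river: ρ → (-13,14,6)
river: ρ → (6,22,-1)
river: ρ → (-1,22,6)
river: ρ → (6,14,-13)
river: ρ → (-13,12,7)
river: ρ → (7,16,-9)
river: ρ → (-9,20,3)
river: ρ → (3,22,-2)
river: ρ → (-2,22,3)
river: ρ → (3,20,-9)
ρ-cycle length = 12 (tail of 2 descent steps not counted)

12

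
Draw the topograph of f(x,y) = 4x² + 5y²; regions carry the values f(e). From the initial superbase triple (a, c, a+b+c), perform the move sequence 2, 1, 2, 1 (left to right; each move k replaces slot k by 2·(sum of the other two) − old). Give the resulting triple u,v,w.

start (4,5,9) = (f(1,0),f(0,1),f(1,1))
replace slot 2: 2·(4+9) − 5 = 21 → (4,21,9)
replace slot 1: 2·(21+9) − 4 = 56 → (56,21,9)
replace slot 2: 2·(56+9) − 21 = 109 → (56,109,9)
replace slot 1: 2·(109+9) − 56 = 180 → (180,109,9)

180,109,9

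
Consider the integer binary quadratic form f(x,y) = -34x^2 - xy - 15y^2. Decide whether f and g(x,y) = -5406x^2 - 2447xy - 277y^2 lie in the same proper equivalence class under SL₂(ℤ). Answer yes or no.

D₁ = -2039, D₂ = -2039
f is negative-definite; reduce −f:
−f: flip: (34,1,15)→(15,-1,34)
−f: reduced (well bottom): (15,-1,34) with a≤c, −a<b≤a
flip sign back: reduced form of f is (-15,1,-34)
g is negative-definite; reduce −g:
−g: flip: (5406,2447,277)→(277,-2447,5406)
−g: translate: b→-231 (≡-2447 mod 554), so (277,-2447,5406)→(277,-231,50)
−g: flip: (277,-231,50)→(50,231,277)
−g: translate: b→31 (≡231 mod 100), so (50,231,277)→(50,31,15)
−g: flip: (50,31,15)→(15,-31,50)
−g: translate: b→-1 (≡-31 mod 30), so (15,-31,50)→(15,-1,34)
−g: reduced (well bottom): (15,-1,34) with a≤c, −a<b≤a
flip sign back: reduced form of g is (-15,1,-34)
reduced forms (-15, 1, -34) vs (-15, 1, -34) ⇒ equivalent

yes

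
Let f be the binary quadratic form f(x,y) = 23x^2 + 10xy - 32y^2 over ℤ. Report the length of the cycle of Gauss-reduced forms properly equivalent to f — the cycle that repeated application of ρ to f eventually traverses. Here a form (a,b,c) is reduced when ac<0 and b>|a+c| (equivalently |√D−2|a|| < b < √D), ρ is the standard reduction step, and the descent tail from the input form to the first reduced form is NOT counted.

D = 3044, ⌊√D⌋ = 55
river: ρ → (-32,54,1)
river: ρ → (1,54,-32)
river: ρ → (-32,10,23)
river: ρ → (23,36,-19)
river: ρ → (-19,40,19)
river: ρ → (19,36,-23)
river: ρ → (-23,10,32)
river: ρ → (32,54,-1)
river: ρ → (-1,54,32)
river: ρ → (32,10,-23)
river: ρ → (-23,36,19)
river: ρ → (19,40,-19)
river: ρ → (-19,36,23)
river: ρ → (23,10,-32)
ρ-cycle length = 14 (tail of 0 descent steps not counted)

14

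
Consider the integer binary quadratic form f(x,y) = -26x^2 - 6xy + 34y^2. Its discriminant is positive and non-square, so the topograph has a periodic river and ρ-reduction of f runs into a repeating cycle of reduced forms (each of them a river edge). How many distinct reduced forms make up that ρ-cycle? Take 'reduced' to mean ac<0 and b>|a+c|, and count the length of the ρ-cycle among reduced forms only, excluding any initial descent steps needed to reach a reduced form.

D = 3572, ⌊√D⌋ = 59
descent: ρ → (34,6,-26)
descent: ρ → (-26,46,14)  [lands on river]
river: ρ → (14,38,-38)
river: ρ → (-38,38,14)
river: ρ → (14,46,-26)
river: ρ → (-26,58,2)
river: ρ → (2,58,-26)
ρ-cycle length = 6 (tail of 2 descent steps not counted)

6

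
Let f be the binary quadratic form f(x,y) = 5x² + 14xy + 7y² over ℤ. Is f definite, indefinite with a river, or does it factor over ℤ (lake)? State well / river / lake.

D = b²−4ac = 14² − 4·5·7 = 56
D > 0 non-square ⇒ indefinite ⇒ periodic river

river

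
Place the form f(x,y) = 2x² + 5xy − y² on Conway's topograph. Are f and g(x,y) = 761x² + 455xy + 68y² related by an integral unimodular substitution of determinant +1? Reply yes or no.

D₁ = 33, D₂ = 33
river cycle of f (length 4): (-1, 5, 2), (2, 3, -3), (-3, 3, 2), (2, 5, -1)
river cycle of g (length 4): (-1, 5, 2), (2, 3, -3), (-3, 3, 2), (2, 5, -1)
cycles coincide ⇒ equivalent

yes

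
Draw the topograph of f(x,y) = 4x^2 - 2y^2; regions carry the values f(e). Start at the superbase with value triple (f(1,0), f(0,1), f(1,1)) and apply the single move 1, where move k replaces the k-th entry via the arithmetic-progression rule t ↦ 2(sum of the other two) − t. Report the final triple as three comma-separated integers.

start (4,-2,2) = (f(1,0),f(0,1),f(1,1))
replace slot 1: 2·((-2)+2) − 4 = -4 → (-4,-2,2)

-4,-2,2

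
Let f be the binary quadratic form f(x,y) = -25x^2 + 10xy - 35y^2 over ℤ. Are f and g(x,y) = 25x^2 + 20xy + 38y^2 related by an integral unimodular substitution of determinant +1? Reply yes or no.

D₁ = -3400, D₂ = -3400
f is negative-definite; reduce −f:
−f: reduced (well bottom): (25,-10,35) with a≤c, −a<b≤a
flip sign back: reduced form of f is (-25,10,-35)
g: reduced (well bottom): (25,20,38) with a≤c, −a<b≤a
reduced forms (-25, 10, -35) vs (25, 20, 38) ⇒ inequivalent

no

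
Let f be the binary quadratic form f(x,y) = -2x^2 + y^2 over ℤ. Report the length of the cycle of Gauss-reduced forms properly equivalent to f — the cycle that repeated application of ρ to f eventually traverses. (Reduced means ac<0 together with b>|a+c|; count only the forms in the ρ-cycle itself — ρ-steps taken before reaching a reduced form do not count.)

D = 8, ⌊√D⌋ = 2
descent: ρ → (1,2,-1)  [lands on river]
river: ρ → (-1,2,1)
ρ-cycle length = 2 (tail of 1 descent step not counted)

2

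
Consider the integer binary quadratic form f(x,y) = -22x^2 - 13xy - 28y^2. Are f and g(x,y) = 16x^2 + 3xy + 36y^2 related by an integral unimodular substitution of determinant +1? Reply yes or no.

D₁ = -2295, D₂ = -2295
f is negative-definite; reduce −f:
−f: reduced (well bottom): (22,13,28) with a≤c, −a<b≤a
flip sign back: reduced form of f is (-22,-13,-28)
g: reduced (well bottom): (16,3,36) with a≤c, −a<b≤a
reduced forms (-22, -13, -28) vs (16, 3, 36) ⇒ inequivalent

no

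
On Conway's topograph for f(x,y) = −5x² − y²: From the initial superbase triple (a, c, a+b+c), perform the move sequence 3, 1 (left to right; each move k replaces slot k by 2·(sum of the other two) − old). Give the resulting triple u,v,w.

start (-5,-1,-6) = (f(1,0),f(0,1),f(1,1))
replace slot 3: 2·((-5)+(-1)) − (-6) = -6 → (-5,-1,-6)
replace slot 1: 2·((-1)+(-6)) − (-5) = -9 → (-9,-1,-6)

-9,-1,-6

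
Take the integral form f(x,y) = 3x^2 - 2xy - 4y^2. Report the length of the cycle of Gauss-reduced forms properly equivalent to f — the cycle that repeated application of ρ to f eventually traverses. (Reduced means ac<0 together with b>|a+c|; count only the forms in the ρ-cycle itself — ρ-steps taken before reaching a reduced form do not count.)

D = 52, ⌊√D⌋ = 7
descent: ρ → (-4,2,3)  [lands on river]
river: ρ → (3,4,-3)
river: ρ → (-3,2,4)
river: ρ → (4,6,-1)
river: ρ → (-1,6,4)
river: ρ → (4,2,-3)
river: ρ → (-3,4,3)
river: ρ → (3,2,-4)
river: ρ → (-4,6,1)
river: ρ → (1,6,-4)
ρ-cycle length = 10 (tail of 1 descent step not counted)

10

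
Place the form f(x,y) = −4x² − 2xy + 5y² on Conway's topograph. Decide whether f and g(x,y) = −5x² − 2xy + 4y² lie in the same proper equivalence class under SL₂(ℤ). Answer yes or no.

D₁ = 84, D₂ = 84
river cycle of f (length 6): (5, 2, -4), (-4, 6, 3), (3, 6, -4), (-4, 2, 5), (5, 8, -1), (-1, 8, 5)
river cycle of g (length 6): (4, 2, -5), (-5, 8, 1), (1, 8, -5), (-5, 2, 4), (4, 6, -3), (-3, 6, 4)
cycles differ ⇒ inequivalent

no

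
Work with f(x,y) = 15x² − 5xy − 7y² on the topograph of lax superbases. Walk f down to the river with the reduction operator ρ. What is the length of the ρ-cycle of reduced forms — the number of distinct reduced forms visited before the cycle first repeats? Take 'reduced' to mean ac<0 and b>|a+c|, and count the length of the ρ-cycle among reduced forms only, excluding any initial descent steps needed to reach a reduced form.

D = 445, ⌊√D⌋ = 21
descent: ρ → (-7,19,3)  [lands on river]
river: ρ → (3,17,-13)
river: ρ → (-13,9,7)
river: ρ → (7,19,-3)
river: ρ → (-3,17,13)
river: ρ → (13,9,-7)
ρ-cycle length = 6 (tail of 1 descent step not counted)

6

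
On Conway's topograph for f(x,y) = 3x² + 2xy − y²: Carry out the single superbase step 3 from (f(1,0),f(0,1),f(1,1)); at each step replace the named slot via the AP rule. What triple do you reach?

start (3,-1,4) = (f(1,0),f(0,1),f(1,1))
replace slot 3: 2·(3+(-1)) − 4 = 0 → (3,-1,0)

3,-1,0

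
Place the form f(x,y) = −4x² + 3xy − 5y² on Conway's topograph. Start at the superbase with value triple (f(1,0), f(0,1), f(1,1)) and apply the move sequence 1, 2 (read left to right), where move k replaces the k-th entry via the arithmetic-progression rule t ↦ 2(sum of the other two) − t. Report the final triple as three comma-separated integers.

start (-4,-5,-6) = (f(1,0),f(0,1),f(1,1))
replace slot 1: 2·((-5)+(-6)) − (-4) = -18 → (-18,-5,-6)
replace slot 2: 2·((-18)+(-6)) − (-5) = -43 → (-18,-43,-6)

-18,-43,-6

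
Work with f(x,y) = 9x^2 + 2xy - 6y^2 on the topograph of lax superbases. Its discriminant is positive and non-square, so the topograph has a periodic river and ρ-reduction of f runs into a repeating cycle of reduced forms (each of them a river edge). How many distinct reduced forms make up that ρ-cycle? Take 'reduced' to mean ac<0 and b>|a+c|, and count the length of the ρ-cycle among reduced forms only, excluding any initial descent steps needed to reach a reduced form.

D = 220, ⌊√D⌋ = 14
descent: ρ → (-6,10,5)  [lands on river]
river: ρ → (5,10,-6)
river: ρ → (-6,14,1)
river: ρ → (1,14,-6)
ρ-cycle length = 4 (tail of 1 descent step not counted)

4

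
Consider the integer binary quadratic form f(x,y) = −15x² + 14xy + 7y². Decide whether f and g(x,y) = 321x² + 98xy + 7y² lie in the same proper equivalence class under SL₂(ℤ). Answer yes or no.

D₁ = 616, D₂ = 616
river cycle of f (length 10): (7, 14, -15), (-15, 16, 6), (6, 20, -9), (-9, 16, 10), (10, 24, -1), (-1, 24, 10), (10, 16, -9), (-9, 20, 6), (6, 16, -15), (-15, 14, 7)
river cycle of g (length 10): (7, 14, -15), (-15, 16, 6), (6, 20, -9), (-9, 16, 10), (10, 24, -1), (-1, 24, 10), (10, 16, -9), (-9, 20, 6), (6, 16, -15), (-15, 14, 7)
cycles coincide ⇒ equivalent

yes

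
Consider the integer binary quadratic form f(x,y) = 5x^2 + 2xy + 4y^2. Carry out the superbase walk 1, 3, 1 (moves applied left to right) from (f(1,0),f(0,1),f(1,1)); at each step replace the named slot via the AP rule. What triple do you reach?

start (5,4,11) = (f(1,0),f(0,1),f(1,1))
replace slot 1: 2·(4+11) − 5 = 25 → (25,4,11)
replace slot 3: 2·(25+4) − 11 = 47 → (25,4,47)
replace slot 1: 2·(4+47) − 25 = 77 → (77,4,47)

77,4,47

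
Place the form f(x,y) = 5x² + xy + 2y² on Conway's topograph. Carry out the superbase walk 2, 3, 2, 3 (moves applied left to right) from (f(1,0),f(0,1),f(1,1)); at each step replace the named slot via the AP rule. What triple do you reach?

start (5,2,8) = (f(1,0),f(0,1),f(1,1))
replace slot 2: 2·(5+8) − 2 = 24 → (5,24,8)
replace slot 3: 2·(5+24) − 8 = 50 → (5,24,50)
replace slot 2: 2·(5+50) − 24 = 86 → (5,86,50)
replace slot 3: 2·(5+86) − 50 = 132 → (5,86,132)

5,86,132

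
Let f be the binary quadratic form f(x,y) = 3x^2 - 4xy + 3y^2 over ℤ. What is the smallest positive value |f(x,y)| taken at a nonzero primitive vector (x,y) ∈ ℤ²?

translate: b→2 (≡-4 mod 6), so (3,-4,3)→(3,2,2)
flip: (3,2,2)→(2,-2,3)
translate: b→2 (≡-2 mod 4), so (2,-2,3)→(2,2,3)
reduced (well bottom): (2,2,3) with a≤c, −a<b≤a
well minimum = a = 2

2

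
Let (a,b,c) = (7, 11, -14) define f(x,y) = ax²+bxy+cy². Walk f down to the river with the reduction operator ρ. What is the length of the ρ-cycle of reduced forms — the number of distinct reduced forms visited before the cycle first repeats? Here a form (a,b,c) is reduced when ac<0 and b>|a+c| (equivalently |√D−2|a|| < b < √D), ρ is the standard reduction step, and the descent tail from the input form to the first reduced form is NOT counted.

D = 513, ⌊√D⌋ = 22
river: ρ → (-14,17,4)
river: ρ → (4,15,-18)
river: ρ → (-18,21,1)
river: ρ → (1,21,-18)
river: ρ → (-18,15,4)
river: ρ → (4,17,-14)
river: ρ → (-14,11,7)
river: ρ → (7,17,-8)
river: ρ → (-8,15,9)
river: ρ → (9,21,-2)
river: ρ → (-2,19,19)
river: ρ → (19,19,-2)
river: ρ → (-2,21,9)
river: ρ → (9,15,-8)
river: ρ → (-8,17,7)
river: ρ → (7,11,-14)
ρ-cycle length = 16 (tail of 0 descent steps not counted)

16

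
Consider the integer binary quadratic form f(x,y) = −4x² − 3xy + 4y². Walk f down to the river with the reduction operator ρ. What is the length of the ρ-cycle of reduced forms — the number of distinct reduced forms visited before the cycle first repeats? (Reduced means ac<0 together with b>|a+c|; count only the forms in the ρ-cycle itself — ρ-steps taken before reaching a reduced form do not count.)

D = 73, ⌊√D⌋ = 8
descent: ρ → (4,3,-4)  [lands on river]
river: ρ → (-4,5,3)
river: ρ → (3,7,-2)
river: ρ → (-2,5,6)
river: ρ → (6,7,-1)
river: ρ → (-1,7,6)
river: ρ → (6,5,-2)
river: ρ → (-2,7,3)
river: ρ → (3,5,-4)
river: ρ → (-4,3,4)
river: ρ → (4,5,-3)
river: ρ → (-3,7,2)
river: ρ → (2,5,-6)
river: ρ → (-6,7,1)
river: ρ → (1,7,-6)
river: ρ → (-6,5,2)
river: ρ → (2,7,-3)
river: ρ → (-3,5,4)
ρ-cycle length = 18 (tail of 1 descent step not counted)

18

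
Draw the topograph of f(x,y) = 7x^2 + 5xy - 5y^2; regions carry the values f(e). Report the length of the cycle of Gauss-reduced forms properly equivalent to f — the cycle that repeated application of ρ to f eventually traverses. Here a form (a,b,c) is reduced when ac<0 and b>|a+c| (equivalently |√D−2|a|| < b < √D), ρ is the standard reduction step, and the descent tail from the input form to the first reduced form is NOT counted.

D = 165, ⌊√D⌋ = 12
river: ρ → (-5,5,7)
river: ρ → (7,9,-3)
river: ρ → (-3,9,7)
river: ρ → (7,5,-5)
ρ-cycle length = 4 (tail of 0 descent steps not counted)

4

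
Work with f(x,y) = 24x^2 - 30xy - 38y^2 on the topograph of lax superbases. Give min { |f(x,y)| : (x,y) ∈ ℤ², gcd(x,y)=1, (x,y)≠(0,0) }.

descent: ρ → (-38,30,24)  [lands on river]
river: ρ → (24,66,-2)
river: ρ → (-2,66,24)
river: ρ → (24,30,-38)
river: ρ → (-38,46,16)
river: ρ → (16,50,-32)
river: ρ → (-32,14,34)
river: ρ → (34,54,-12)
river: ρ → (-12,66,4)
river: ρ → (4,62,-44)
river: ρ → (-44,26,22)
river: ρ → (22,62,-8)
river: ρ → (-8,66,6)
river: ρ → (6,66,-8)
river: ρ → (-8,62,22)
river: ρ → (22,26,-44)
river: ρ → (-44,62,4)
river: ρ → (4,66,-12)
river: ρ → (-12,54,34)
river: ρ → (34,14,-32)
river: ρ → (-32,50,16)
river: ρ → (16,46,-38)
closes: descent 1, river 22
min |a| on river = 2

2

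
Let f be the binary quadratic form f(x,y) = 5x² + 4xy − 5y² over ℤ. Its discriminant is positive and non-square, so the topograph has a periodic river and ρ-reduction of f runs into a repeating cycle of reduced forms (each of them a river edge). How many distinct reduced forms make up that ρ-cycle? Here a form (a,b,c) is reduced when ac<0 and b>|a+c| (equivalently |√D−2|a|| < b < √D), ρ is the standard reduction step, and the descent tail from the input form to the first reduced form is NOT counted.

D = 116, ⌊√D⌋ = 10
river: ρ → (-5,6,4)
river: ρ → (4,10,-1)
river: ρ → (-1,10,4)
river: ρ → (4,6,-5)
river: ρ → (-5,4,5)
river: ρ → (5,6,-4)
river: ρ → (-4,10,1)
river: ρ → (1,10,-4)
river: ρ → (-4,6,5)
river: ρ → (5,4,-5)
ρ-cycle length = 10 (tail of 0 descent steps not counted)

10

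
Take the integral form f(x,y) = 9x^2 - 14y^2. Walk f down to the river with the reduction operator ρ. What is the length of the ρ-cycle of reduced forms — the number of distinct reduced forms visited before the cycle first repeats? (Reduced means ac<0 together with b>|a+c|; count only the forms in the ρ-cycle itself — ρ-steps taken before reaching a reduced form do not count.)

D = 504, ⌊√D⌋ = 22
descent: ρ → (-14,0,9)
descent: ρ → (9,18,-5)  [lands on river]
river: ρ → (-5,22,1)
river: ρ → (1,22,-5)
river: ρ → (-5,18,9)
ρ-cycle length = 4 (tail of 2 descent steps not counted)

4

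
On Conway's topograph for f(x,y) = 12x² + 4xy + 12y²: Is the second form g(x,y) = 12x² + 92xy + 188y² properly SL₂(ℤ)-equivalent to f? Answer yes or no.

D₁ = -560, D₂ = -560
f: reduced (well bottom): (12,4,12) with a≤c, −a<b≤a
g: translate: b→-4 (≡92 mod 24), so (12,92,188)→(12,-4,12)
g: flip: (12,-4,12)→(12,4,12)
g: reduced (well bottom): (12,4,12) with a≤c, −a<b≤a
reduced forms (12, 4, 12) vs (12, 4, 12) ⇒ equivalent

yes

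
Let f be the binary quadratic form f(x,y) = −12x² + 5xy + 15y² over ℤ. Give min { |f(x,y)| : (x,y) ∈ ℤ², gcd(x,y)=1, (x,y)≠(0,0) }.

river: ρ → (15,25,-2)
river: ρ → (-2,27,2)
river: ρ → (2,25,-15)
river: ρ → (-15,5,12)
river: ρ → (12,19,-8)
river: ρ → (-8,13,18)
river: ρ → (18,23,-3)
river: ρ → (-3,25,10)
river: ρ → (10,15,-13)
river: ρ → (-13,11,12)
river: ρ → (12,13,-12)
river: ρ → (-12,11,13)
river: ρ → (13,15,-10)
river: ρ → (-10,25,3)
river: ρ → (3,23,-18)
river: ρ → (-18,13,8)
river: ρ → (8,19,-12)
river: ρ → (-12,5,15)
closes: descent 0, river 18
min |a| on river = 2

2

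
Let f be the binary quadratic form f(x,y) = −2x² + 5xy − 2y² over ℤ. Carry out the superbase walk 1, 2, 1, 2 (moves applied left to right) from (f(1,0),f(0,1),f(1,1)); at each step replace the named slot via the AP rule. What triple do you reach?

start (-2,-2,1) = (f(1,0),f(0,1),f(1,1))
replace slot 1: 2·((-2)+1) − (-2) = 0 → (0,-2,1)
replace slot 2: 2·(0+1) − (-2) = 4 → (0,4,1)
replace slot 1: 2·(4+1) − 0 = 10 → (10,4,1)
replace slot 2: 2·(10+1) − 4 = 18 → (10,18,1)

10,18,1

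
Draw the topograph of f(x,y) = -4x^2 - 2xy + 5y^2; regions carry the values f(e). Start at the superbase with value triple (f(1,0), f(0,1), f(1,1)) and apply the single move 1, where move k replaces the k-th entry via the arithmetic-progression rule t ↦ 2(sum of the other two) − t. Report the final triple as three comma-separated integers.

start (-4,5,-1) = (f(1,0),f(0,1),f(1,1))
replace slot 1: 2·(5+(-1)) − (-4) = 12 → (12,5,-1)

12,5,-1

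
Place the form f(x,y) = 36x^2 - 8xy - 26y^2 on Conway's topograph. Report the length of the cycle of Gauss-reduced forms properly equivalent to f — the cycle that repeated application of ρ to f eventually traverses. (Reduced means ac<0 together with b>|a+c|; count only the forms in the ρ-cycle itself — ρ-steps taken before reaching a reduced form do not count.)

D = 3808, ⌊√D⌋ = 61
descent: ρ → (-26,60,2)  [lands on river]
river: ρ → (2,60,-26)
river: ρ → (-26,44,18)
river: ρ → (18,28,-42)
river: ρ → (-42,56,4)
river: ρ → (4,56,-42)
river: ρ → (-42,28,18)
river: ρ → (18,44,-26)
ρ-cycle length = 8 (tail of 1 descent step not counted)

8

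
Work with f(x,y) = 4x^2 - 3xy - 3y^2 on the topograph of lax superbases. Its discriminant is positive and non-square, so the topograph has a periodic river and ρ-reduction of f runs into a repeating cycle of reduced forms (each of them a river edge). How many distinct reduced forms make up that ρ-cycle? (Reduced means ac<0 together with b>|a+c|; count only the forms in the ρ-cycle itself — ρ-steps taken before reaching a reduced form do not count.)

D = 57, ⌊√D⌋ = 7
descent: ρ → (-3,3,4)  [lands on river]
river: ρ → (4,5,-2)
river: ρ → (-2,7,1)
river: ρ → (1,7,-2)
river: ρ → (-2,5,4)
river: ρ → (4,3,-3)
ρ-cycle length = 6 (tail of 1 descent step not counted)

6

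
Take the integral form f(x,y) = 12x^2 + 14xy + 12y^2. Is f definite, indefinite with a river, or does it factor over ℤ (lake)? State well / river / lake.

D = b²−4ac = 14² − 4·12·12 = -380
D < 0 ⇒ definite ⇒ every region one sign ⇒ single well

well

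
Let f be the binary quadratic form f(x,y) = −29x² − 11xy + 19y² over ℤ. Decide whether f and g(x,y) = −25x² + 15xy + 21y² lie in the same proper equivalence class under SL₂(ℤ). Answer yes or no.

D₁ = 2325, D₂ = 2325
river cycle of f (length 12): (19, 11, -29), (-29, 47, 1), (1, 47, -29), (-29, 11, 19), (19, 27, -21), (-21, 15, 25), (25, 35, -11), (-11, 31, 31), (31, 31, -11), (-11, 35, 25), … (2 more)
river cycle of g (length 12): (21, 27, -19), (-19, 11, 29), (29, 47, -1), (-1, 47, 29), (29, 11, -19), (-19, 27, 21), (21, 15, -25), (-25, 35, 11), (11, 31, -31), (-31, 31, 11), … (2 more)
cycles differ ⇒ inequivalent

no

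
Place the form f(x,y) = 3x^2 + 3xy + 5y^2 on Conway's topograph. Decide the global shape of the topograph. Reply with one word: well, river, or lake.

D = b²−4ac = 3² − 4·3·5 = -51
D < 0 ⇒ definite ⇒ every region one sign ⇒ single well

well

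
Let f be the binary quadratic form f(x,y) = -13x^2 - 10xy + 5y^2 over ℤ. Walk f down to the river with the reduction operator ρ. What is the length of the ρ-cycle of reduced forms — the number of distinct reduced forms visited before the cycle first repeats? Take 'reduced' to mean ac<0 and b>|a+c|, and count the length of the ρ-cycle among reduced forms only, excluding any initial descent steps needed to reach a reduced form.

D = 360, ⌊√D⌋ = 18
descent: ρ → (5,10,-13)  [lands on river]
river: ρ → (-13,16,2)
river: ρ → (2,16,-13)
river: ρ → (-13,10,5)
ρ-cycle length = 4 (tail of 1 descent step not counted)

4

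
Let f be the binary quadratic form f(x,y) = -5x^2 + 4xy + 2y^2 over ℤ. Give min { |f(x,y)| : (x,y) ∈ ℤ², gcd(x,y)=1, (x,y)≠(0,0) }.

river: ρ → (2,4,-5)
river: ρ → (-5,6,1)
river: ρ → (1,6,-5)
river: ρ → (-5,4,2)
closes: descent 0, river 4
min |a| on river = 1

1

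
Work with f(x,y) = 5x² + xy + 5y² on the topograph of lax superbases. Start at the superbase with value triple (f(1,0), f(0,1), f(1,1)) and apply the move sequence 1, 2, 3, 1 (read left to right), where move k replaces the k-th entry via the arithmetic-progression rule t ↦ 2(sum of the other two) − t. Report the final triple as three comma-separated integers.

start (5,5,11) = (f(1,0),f(0,1),f(1,1))
replace slot 1: 2·(5+11) − 5 = 27 → (27,5,11)
replace slot 2: 2·(27+11) − 5 = 71 → (27,71,11)
replace slot 3: 2·(27+71) − 11 = 185 → (27,71,185)
replace slot 1: 2·(71+185) − 27 = 485 → (485,71,185)

485,71,185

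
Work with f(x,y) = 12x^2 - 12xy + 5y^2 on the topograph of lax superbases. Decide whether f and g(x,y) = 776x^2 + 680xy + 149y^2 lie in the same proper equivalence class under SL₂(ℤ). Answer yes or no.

D₁ = -96, D₂ = -96
f: translate: b→12 (≡-12 mod 24), so (12,-12,5)→(12,12,5)
f: flip: (12,12,5)→(5,-12,12)
f: translate: b→-2 (≡-12 mod 10), so (5,-12,12)→(5,-2,5)
f: flip: (5,-2,5)→(5,2,5)
f: reduced (well bottom): (5,2,5) with a≤c, −a<b≤a
g: flip: (776,680,149)→(149,-680,776)
g: translate: b→-84 (≡-680 mod 298), so (149,-680,776)→(149,-84,12)
g: flip: (149,-84,12)→(12,84,149)
g: translate: b→12 (≡84 mod 24), so (12,84,149)→(12,12,5)
g: flip: (12,12,5)→(5,-12,12)
g: translate: b→-2 (≡-12 mod 10), so (5,-12,12)→(5,-2,5)
g: flip: (5,-2,5)→(5,2,5)
g: reduced (well bottom): (5,2,5) with a≤c, −a<b≤a
reduced forms (5, 2, 5) vs (5, 2, 5) ⇒ equivalent

yes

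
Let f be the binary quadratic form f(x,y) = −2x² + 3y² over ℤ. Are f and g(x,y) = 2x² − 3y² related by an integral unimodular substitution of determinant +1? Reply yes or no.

D₁ = 24, D₂ = 24
river cycle of f (length 2): (-2, 4, 1), (1, 4, -2)
river cycle of g (length 2): (2, 4, -1), (-1, 4, 2)
cycles differ ⇒ inequivalent

no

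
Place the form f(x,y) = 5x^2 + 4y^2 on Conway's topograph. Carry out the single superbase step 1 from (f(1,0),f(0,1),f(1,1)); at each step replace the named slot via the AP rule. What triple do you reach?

start (5,4,9) = (f(1,0),f(0,1),f(1,1))
replace slot 1: 2·(4+9) − 5 = 21 → (21,4,9)

21,4,9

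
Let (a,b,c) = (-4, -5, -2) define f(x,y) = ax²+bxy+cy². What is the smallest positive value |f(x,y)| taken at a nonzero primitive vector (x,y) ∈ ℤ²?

translate: b→-3 (≡5 mod 8), so (4,5,2)→(4,-3,1)
flip: (4,-3,1)→(1,3,4)
translate: b→1 (≡3 mod 2), so (1,3,4)→(1,1,2)
reduced (well bottom): (1,1,2) with a≤c, −a<b≤a
well minimum |f| = |-1| = 1 (negative-definite)

1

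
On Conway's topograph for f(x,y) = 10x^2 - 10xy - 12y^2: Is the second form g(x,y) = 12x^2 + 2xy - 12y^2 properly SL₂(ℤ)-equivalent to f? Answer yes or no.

D₁ = 580, D₂ = 580
river cycle of f (length 10): (-12, 10, 10), (10, 10, -12), (-12, 14, 8), (8, 18, -8), (-8, 14, 12), (12, 10, -10), (-10, 10, 12), (12, 14, -8), (-8, 18, 8), (8, 14, -12)
river cycle of g (length 6): (-12, 22, 2), (2, 22, -12), (-12, 2, 12), (12, 22, -2), (-2, 22, 12), (12, 2, -12)
cycles differ ⇒ inequivalent

no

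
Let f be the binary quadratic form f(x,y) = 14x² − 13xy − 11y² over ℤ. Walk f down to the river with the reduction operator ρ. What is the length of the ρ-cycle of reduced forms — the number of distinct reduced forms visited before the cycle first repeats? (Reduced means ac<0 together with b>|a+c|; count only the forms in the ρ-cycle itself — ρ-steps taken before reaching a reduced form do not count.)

D = 785, ⌊√D⌋ = 28
descent: ρ → (-11,13,14)  [lands on river]
river: ρ → (14,15,-10)
river: ρ → (-10,25,4)
river: ρ → (4,23,-16)
river: ρ → (-16,9,11)
river: ρ → (11,13,-14)
river: ρ → (-14,15,10)
river: ρ → (10,25,-4)
river: ρ → (-4,23,16)
river: ρ → (16,9,-11)
ρ-cycle length = 10 (tail of 1 descent step not counted)

10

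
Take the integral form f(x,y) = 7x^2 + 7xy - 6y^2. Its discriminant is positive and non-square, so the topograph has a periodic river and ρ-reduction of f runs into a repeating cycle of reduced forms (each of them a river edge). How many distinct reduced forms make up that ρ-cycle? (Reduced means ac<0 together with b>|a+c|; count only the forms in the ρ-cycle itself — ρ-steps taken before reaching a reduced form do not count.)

D = 217, ⌊√D⌋ = 14
river: ρ → (-6,5,8)
river: ρ → (8,11,-3)
river: ρ → (-3,13,4)
river: ρ → (4,11,-6)
river: ρ → (-6,13,2)
river: ρ → (2,11,-12)
river: ρ → (-12,13,1)
river: ρ → (1,13,-12)
river: ρ → (-12,11,2)
river: ρ → (2,13,-6)
river: ρ → (-6,11,4)
river: ρ → (4,13,-3)
river: ρ → (-3,11,8)
river: ρ → (8,5,-6)
river: ρ → (-6,7,7)
river: ρ → (7,7,-6)
ρ-cycle length = 16 (tail of 0 descent steps not counted)

16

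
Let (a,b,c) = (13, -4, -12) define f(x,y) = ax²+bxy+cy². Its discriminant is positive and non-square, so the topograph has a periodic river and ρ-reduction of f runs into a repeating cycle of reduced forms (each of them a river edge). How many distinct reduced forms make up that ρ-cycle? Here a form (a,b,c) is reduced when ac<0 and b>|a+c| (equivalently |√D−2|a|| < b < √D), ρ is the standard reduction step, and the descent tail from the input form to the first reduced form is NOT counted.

D = 640, ⌊√D⌋ = 25
descent: ρ → (-12,4,13)  [lands on river]
river: ρ → (13,22,-3)
river: ρ → (-3,20,20)
river: ρ → (20,20,-3)
river: ρ → (-3,22,13)
river: ρ → (13,4,-12)
river: ρ → (-12,20,5)
river: ρ → (5,20,-12)
ρ-cycle length = 8 (tail of 1 descent step not counted)

8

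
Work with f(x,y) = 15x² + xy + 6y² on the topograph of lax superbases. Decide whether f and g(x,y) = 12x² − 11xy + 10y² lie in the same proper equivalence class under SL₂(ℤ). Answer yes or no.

D₁ = -359, D₂ = -359
f: flip: (15,1,6)→(6,-1,15)
f: reduced (well bottom): (6,-1,15) with a≤c, −a<b≤a
g: flip: (12,-11,10)→(10,11,12)
g: translate: b→-9 (≡11 mod 20), so (10,11,12)→(10,-9,11)
g: reduced (well bottom): (10,-9,11) with a≤c, −a<b≤a
reduced forms (6, -1, 15) vs (10, -9, 11) ⇒ inequivalent

no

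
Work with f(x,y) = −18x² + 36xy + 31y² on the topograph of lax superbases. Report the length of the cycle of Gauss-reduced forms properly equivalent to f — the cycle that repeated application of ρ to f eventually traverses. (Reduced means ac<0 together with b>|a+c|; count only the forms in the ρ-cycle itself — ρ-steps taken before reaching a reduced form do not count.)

D = 3528, ⌊√D⌋ = 59
river: ρ → (31,26,-23)
river: ρ → (-23,20,34)
river: ρ → (34,48,-9)
river: ρ → (-9,42,49)
river: ρ → (49,56,-2)
river: ρ → (-2,56,49)
river: ρ → (49,42,-9)
river: ρ → (-9,48,34)
river: ρ → (34,20,-23)
river: ρ → (-23,26,31)
river: ρ → (31,36,-18)
river: ρ → (-18,36,31)
ρ-cycle length = 12 (tail of 0 descent steps not counted)

12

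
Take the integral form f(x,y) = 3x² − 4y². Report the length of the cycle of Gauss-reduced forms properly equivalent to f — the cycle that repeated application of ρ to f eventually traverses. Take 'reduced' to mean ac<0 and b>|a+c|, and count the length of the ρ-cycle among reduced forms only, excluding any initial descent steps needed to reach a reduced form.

D = 48, ⌊√D⌋ = 6
descent: ρ → (-4,0,3)
descent: ρ → (3,6,-1)  [lands on river]
river: ρ → (-1,6,3)
ρ-cycle length = 2 (tail of 2 descent steps not counted)

2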